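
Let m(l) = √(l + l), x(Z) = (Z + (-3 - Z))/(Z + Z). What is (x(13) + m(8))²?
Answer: 10201/676 ≈ 15.090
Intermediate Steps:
x(Z) = -3/(2*Z) (x(Z) = -3*1/(2*Z) = -3/(2*Z))
m(l) = √2*√l (m(l) = √(2*l) = √2*√l)
(x(13) + m(8))² = (-3/2/13 + √2*√8)² = (-3/2*1/13 + √2*(2*√2))² = (-3/26 + 4)² = (101/26)² = 10201/676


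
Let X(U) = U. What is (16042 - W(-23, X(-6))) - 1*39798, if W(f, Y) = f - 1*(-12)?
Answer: -23745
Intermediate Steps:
W(f, Y) = 12 + f (W(f, Y) = f + 12 = 12 + f)
(16042 - W(-23, X(-6))) - 1*39798 = (16042 - (12 - 23)) - 1*39798 = (16042 - 1*(-11)) - 39798 = (16042 + 11) - 39798 = 16053 - 39798 = -23745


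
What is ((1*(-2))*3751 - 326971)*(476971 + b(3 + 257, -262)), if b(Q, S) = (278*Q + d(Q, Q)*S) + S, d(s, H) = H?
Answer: -160837697037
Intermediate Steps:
b(Q, S) = S + 278*Q + Q*S (b(Q, S) = (278*Q + Q*S) + S = S + 278*Q + Q*S)
((1*(-2))*3751 - 326971)*(476971 + b(3 + 257, -262)) = ((1*(-2))*3751 - 326971)*(476971 + (-262 + 278*(3 + 257) + (3 + 257)*(-262))) = (-2*3751 - 326971)*(476971 + (-262 + 278*260 + 260*(-262))) = (-7502 - 326971)*(476971 + (-262 + 72280 - 68120)) = -334473*(476971 + 3898) = -334473*480869 = -160837697037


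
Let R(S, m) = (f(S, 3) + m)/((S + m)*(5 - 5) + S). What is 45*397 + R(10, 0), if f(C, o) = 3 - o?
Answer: 17865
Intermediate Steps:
R(S, m) = m/S (R(S, m) = ((3 - 1*3) + m)/((S + m)*(5 - 5) + S) = ((3 - 3) + m)/((S + m)*0 + S) = (0 + m)/(0 + S) = m/S)
45*397 + R(10, 0) = 45*397 + 0/10 = 17865 + 0*(⅒) = 17865 + 0 = 17865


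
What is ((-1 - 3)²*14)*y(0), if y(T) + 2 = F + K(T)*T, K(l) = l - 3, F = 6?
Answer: 896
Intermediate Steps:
K(l) = -3 + l
y(T) = 4 + T*(-3 + T) (y(T) = -2 + (6 + (-3 + T)*T) = -2 + (6 + T*(-3 + T)) = 4 + T*(-3 + T))
((-1 - 3)²*14)*y(0) = ((-1 - 3)²*14)*(4 + 0*(-3 + 0)) = ((-4)²*14)*(4 + 0*(-3)) = (16*14)*(4 + 0) = 224*4 = 896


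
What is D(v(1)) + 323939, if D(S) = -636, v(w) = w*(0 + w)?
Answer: 323303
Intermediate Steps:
v(w) = w**2 (v(w) = w*w = w**2)
D(v(1)) + 323939 = -636 + 323939 = 323303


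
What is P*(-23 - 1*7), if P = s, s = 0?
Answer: 0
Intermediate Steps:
P = 0
P*(-23 - 1*7) = 0*(-23 - 1*7) = 0*(-23 - 7) = 0*(-30) = 0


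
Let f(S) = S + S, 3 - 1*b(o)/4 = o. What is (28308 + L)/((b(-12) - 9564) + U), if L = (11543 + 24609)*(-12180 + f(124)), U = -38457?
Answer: 431337356/47961 ≈ 8993.5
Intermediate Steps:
b(o) = 12 - 4*o
f(S) = 2*S
L = -431365664 (L = (11543 + 24609)*(-12180 + 2*124) = 36152*(-12180 + 248) = 36152*(-11932) = -431365664)
(28308 + L)/((b(-12) - 9564) + U) = (28308 - 431365664)/(((12 - 4*(-12)) - 9564) - 38457) = -431337356/(((12 + 48) - 9564) - 38457) = -431337356/((60 - 9564) - 38457) = -431337356/(-9504 - 38457) = -431337356/(-47961) = -431337356*(-1/47961) = 431337356/47961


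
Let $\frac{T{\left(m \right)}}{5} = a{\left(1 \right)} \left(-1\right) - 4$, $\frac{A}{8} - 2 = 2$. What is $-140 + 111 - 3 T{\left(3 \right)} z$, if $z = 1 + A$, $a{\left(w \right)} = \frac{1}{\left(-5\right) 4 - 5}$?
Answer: $\frac{1087211}{5} \approx 2.1744 \cdot 10^{5}$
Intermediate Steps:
$A = 32$ ($A = 16 + 8 \cdot 2 = 16 + 16 = 32$)
$a{\left(w \right)} = - \frac{1}{25}$ ($a{\left(w \right)} = \frac{1}{-20 - 5} = \frac{1}{-25} = - \frac{1}{25}$)
$T{\left(m \right)} = - \frac{99}{5}$ ($T{\left(m \right)} = 5 \left(\left(- \frac{1}{25}\right) \left(-1\right) - 4\right) = 5 \left(\frac{1}{25} - 4\right) = 5 \left(- \frac{99}{25}\right) = - \frac{99}{5}$)
$z = 33$ ($z = 1 + 32 = 33$)
$-140 + 111 - 3 T{\left(3 \right)} z = -140 + 111 \left(-3\right) \left(- \frac{99}{5}\right) 33 = -140 + 111 \cdot \frac{297}{5} \cdot 33 = -140 + 111 \cdot \frac{9801}{5} = -140 + \frac{1087911}{5} = \frac{1087211}{5}$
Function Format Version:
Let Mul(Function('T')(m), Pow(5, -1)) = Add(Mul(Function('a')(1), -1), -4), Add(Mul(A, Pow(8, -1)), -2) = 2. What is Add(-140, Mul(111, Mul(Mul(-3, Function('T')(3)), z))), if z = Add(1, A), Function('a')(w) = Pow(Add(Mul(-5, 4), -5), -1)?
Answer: Rational(1087211, 5) ≈ 2.1744e+5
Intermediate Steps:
A = 32 (A = Add(16, Mul(8, 2)) = Add(16, 16) = 32)
Function('a')(w) = Rational(-1, 25) (Function('a')(w) = Pow(Add(-20, -5), -1) = Pow(-25, -1) = Rational(-1, 25))
Function('T')(m) = Rational(-99, 5) (Function('T')(m) = Mul(5, Add(Mul(Rational(-1, 25), -1), -4)) = Mul(5, Add(Rational(1, 25), -4)) = Mul(5, Rational(-99, 25)) = Rational(-99, 5))
z = 33 (z = Add(1, 32) = 33)
Add(-140, Mul(111, Mul(Mul(-3, Function('T')(3)), z))) = Add(-140, Mul(111, Mul(Mul(-3, Rational(-99, 5)), 33))) = Add(-140, Mul(111, Mul(Rational(297, 5), 33))) = Add(-140, Mul(111, Rational(9801, 5))) = Add(-140, Rational(1087911, 5)) = Rational(1087211, 5)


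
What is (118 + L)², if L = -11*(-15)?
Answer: 80089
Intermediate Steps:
L = 165
(118 + L)² = (118 + 165)² = 283² = 80089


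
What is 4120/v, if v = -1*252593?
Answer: -4120/252593 ≈ -0.016311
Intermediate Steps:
v = -252593
4120/v = 4120/(-252593) = 4120*(-1/252593) = -4120/252593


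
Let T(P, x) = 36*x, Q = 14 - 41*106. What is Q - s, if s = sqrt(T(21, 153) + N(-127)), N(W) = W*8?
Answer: -4332 - 2*sqrt(1123) ≈ -4399.0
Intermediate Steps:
Q = -4332 (Q = 14 - 4346 = -4332)
N(W) = 8*W
s = 2*sqrt(1123) (s = sqrt(36*153 + 8*(-127)) = sqrt(5508 - 1016) = sqrt(4492) = 2*sqrt(1123) ≈ 67.022)
Q - s = -4332 - 2*sqrt(1123)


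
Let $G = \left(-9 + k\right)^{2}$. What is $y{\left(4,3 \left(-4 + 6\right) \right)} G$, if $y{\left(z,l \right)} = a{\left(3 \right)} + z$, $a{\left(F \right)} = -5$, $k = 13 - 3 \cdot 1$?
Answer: $-1$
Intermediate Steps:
$k = 10$ ($k = 13 - 3 = 10$)
$y{\left(z,l \right)} = -5 + z$
$G = 1$ ($G = \left(-9 + 10\right)^{2} = 1^{2} = 1$)
$y{\left(4,3 \left(-4 + 6\right) \right)} G = \left(-5 + 4\right) 1 = \left(-1\right) 1 = -1$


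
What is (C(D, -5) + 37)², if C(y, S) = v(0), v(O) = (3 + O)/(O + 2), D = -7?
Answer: 5929/4 ≈ 1482.3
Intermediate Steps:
v(O) = (3 + O)/(2 + O)
C(y, S) = 3/2 (C(y, S) = (3 + 0)/(2 + 0) = 3/2)
(C(D, -5) + 37)² = (3/2 + 37)² = (77/2)² = 5929/4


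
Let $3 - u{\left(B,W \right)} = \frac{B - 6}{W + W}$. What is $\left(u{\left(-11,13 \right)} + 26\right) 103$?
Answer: $\frac{79413}{26} \approx 3054.3$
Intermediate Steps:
$u{\left(B,W \right)} = 3 - \frac{-6 + B}{2 W}$ ($u{\left(B,W \right)} = 3 - \frac{B - 6}{W + W} = 3 - \frac{-6 + B}{2 W}$)
$\left(u{\left(-11,13 \right)} + 26\right) 103 = \left(\frac{6 - -11 + 6 \cdot 13}{2 \cdot 13} + 26\right) 103 = \left(\frac{1}{2} \cdot \frac{1}{13} \left(6 + 11 + 78\right) + 26\right) 103 = \left(\frac{1}{2} \cdot \frac{1}{13} \cdot 95 + 26\right) 103 = \left(\frac{95}{26} + 26\right) 103 = \frac{771}{26} \cdot 103 = \frac{79413}{26}$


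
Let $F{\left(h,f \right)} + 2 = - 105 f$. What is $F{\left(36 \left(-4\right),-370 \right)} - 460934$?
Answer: $-422086$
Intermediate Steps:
$F{\left(h,f \right)} = -2 - 105 f$
$F{\left(36 \left(-4\right),-370 \right)} - 460934 = \left(-2 - -38850\right) - 460934 = \left(-2 + 38850\right) - 460934 = 38848 - 460934 = -422086$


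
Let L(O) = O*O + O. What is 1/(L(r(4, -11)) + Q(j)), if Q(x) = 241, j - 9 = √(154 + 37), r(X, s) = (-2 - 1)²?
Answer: 1/331 ≈ 0.0030211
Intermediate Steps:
r(X, s) = 9 (r(X, s) = (-3)² = 9)
L(O) = O + O² (L(O) = O² + O = O + O²)
j = 9 + √191 (j = 9 + √(154 + 37) = 9 + √191 ≈ 22.820)
1/(L(r(4, -11)) + Q(j)) = 1/(9*(1 + 9) + 241) = 1/(9*10 + 241) = 1/(90 + 241) = 1/331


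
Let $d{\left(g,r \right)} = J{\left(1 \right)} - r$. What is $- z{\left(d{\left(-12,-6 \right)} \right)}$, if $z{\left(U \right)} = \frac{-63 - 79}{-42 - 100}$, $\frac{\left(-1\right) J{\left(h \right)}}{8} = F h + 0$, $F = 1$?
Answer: $-1$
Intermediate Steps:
$J{\left(h \right)} = - 8 h$ ($J{\left(h \right)} = - 8 \left(1 h + 0\right) = - 8 \left(h + 0\right) = - 8 h$)
$d{\left(g,r \right)} = -8 - r$ ($d{\left(g,r \right)} = \left(-8\right) 1 - r = -8 - r$)
$z{\left(U \right)} = 1$ ($z{\left(U \right)} = - \frac{142}{-142} = \left(-142\right) \left(- \frac{1}{142}\right) = 1$)
$- z{\left(d{\left(-12,-6 \right)} \right)} = \left(-1\right) 1 = -1$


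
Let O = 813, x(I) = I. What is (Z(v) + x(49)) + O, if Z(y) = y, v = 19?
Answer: 881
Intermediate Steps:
(Z(v) + x(49)) + O = (19 + 49) + 813 = 68 + 813 = 881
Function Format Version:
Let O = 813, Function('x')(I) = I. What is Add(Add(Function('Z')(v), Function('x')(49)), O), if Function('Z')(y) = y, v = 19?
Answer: 881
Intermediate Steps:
Add(Add(Function('Z')(v), Function('x')(49)), O) = Add(Add(19, 49), 813) = Add(68, 813) = 881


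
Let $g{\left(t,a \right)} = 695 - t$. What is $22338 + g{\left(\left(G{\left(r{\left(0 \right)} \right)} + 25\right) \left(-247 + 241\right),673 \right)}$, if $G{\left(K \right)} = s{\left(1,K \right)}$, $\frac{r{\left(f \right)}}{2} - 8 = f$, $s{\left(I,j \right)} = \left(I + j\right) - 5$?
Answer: $23255$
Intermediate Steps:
$s{\left(I,j \right)} = -5 + I + j$
$r{\left(f \right)} = 16 + 2 f$
$G{\left(K \right)} = -4 + K$ ($G{\left(K \right)} = -5 + 1 + K = -4 + K$)
$22338 + g{\left(\left(G{\left(r{\left(0 \right)} \right)} + 25\right) \left(-247 + 241\right),673 \right)} = 22338 + \left(695 - \left(\left(-4 + \left(16 + 2 \cdot 0\right)\right) + 25\right) \left(-247 + 241\right)\right) = 22338 + \left(695 - \left(\left(-4 + \left(16 + 0\right)\right) + 25\right) \left(-6\right)\right) = 22338 + \left(695 - \left(\left(-4 + 16\right) + 25\right) \left(-6\right)\right) = 22338 + \left(695 - \left(12 + 25\right) \left(-6\right)\right) = 22338 + \left(695 - 37 \left(-6\right)\right) = 22338 + \left(695 - -222\right) = 22338 + \left(695 + 222\right) = 22338 + 917 = 23255$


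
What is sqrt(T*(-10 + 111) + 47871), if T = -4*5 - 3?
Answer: 2*sqrt(11387) ≈ 213.42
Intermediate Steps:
T = -23 (T = -20 - 3 = -23)
sqrt(T*(-10 + 111) + 47871) = sqrt(-23*(-10 + 111) + 47871) = sqrt(-23*101 + 47871) = sqrt(-2323 + 47871) = sqrt(45548) = 2*sqrt(11387)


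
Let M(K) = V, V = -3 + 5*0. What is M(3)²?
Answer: 9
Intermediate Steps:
V = -3 (V = -3 + 0 = -3)
M(K) = -3
M(3)² = (-3)² = 9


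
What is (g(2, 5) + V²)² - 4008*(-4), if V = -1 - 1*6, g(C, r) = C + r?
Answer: 19168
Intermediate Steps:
V = -7 (V = -1 - 6 = -7)
(g(2, 5) + V²)² - 4008*(-4) = ((2 + 5) + (-7)²)² - 4008*(-4) = (7 + 49)² - 1*(-16032) = 56² + 16032 = 3136 + 16032 = 19168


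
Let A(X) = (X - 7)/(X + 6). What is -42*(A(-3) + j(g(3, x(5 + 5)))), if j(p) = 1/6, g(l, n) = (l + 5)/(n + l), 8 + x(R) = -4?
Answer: 133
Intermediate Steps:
x(R) = -12 (x(R) = -8 - 4 = -12)
g(l, n) = (5 + l)/(l + n)
A(X) = (-7 + X)/(6 + X)
j(p) = ⅙
-42*(A(-3) + j(g(3, x(5 + 5)))) = -42*((-7 - 3)/(6 - 3) + ⅙) = -42*(-10/3 + ⅙) = -42*(-19/6) = 133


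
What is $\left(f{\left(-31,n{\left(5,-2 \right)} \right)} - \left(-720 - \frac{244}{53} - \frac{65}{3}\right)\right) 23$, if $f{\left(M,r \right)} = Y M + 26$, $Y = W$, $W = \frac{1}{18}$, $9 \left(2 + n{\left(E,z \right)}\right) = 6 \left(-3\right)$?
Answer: $\frac{16907369}{954} \approx 17723.0$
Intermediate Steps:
$n{\left(E,z \right)} = -4$ ($n{\left(E,z \right)} = -2 + \frac{6 \left(-3\right)}{9} = -2 + \frac{1}{9} \left(-18\right) = -2 - 2 = -4$)
$W = \frac{1}{18} \approx 0.055556$
$Y = \frac{1}{18} \approx 0.055556$
$f{\left(M,r \right)} = 26 + \frac{M}{18}$ ($f{\left(M,r \right)} = \frac{M}{18} + 26 = 26 + \frac{M}{18}$)
$\left(f{\left(-31,n{\left(5,-2 \right)} \right)} - \left(-720 - \frac{244}{53} - \frac{65}{3}\right)\right) 23 = \left(\left(26 + \frac{1}{18} \left(-31\right)\right) - \left(-720 - \frac{244}{53} - \frac{65}{3}\right)\right) 23 = \left(\left(26 - \frac{31}{18}\right) - \left(-720 - \frac{244}{53} - \frac{65}{3}\right)\right) 23 = \left(\frac{437}{18} + \left(720 - \left(- \frac{65}{3} - \frac{244}{53}\right)\right)\right) 23 = \left(\frac{437}{18} + \left(720 - - \frac{4177}{159}\right)\right) 23 = \left(\frac{437}{18} + \left(720 + \frac{4177}{159}\right)\right) 23 = \left(\frac{437}{18} + \frac{118657}{159}\right) 23 = \frac{735103}{954} \cdot 23 = \frac{16907369}{954}$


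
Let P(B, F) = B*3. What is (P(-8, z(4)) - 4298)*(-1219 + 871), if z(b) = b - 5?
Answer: 1504056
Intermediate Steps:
z(b) = -5 + b
P(B, F) = 3*B
(P(-8, z(4)) - 4298)*(-1219 + 871) = (3*(-8) - 4298)*(-1219 + 871) = (-24 - 4298)*(-348) = -4322*(-348) = 1504056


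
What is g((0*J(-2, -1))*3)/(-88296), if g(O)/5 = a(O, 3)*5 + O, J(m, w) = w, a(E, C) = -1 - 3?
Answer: 25/22074 ≈ 0.0011326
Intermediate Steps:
a(E, C) = -4
g(O) = -100 + 5*O (g(O) = 5*(-4*5 + O) = 5*(-20 + O) = -100 + 5*O)
g((0*J(-2, -1))*3)/(-88296) = (-100 + 5*((0*(-1))*3))/(-88296) = (-100 + 5*(0*3))*(-1/88296) = (-100 + 5*0)*(-1/88296) = (-100 + 0)*(-1/88296) = -100*(-1/88296) = 25/22074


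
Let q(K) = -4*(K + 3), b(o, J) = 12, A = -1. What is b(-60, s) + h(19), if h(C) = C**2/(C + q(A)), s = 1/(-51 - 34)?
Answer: 493/11 ≈ 44.818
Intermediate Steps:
s = -1/85 (s = 1/(-85) = -1/85 ≈ -0.011765)
q(K) = -12 - 4*K (q(K) = -4*(3 + K) = -12 - 4*K)
h(C) = C**2/(-8 + C) (h(C) = C**2/(C + (-12 - 4*(-1))) = C**2/(C + (-12 + 4)) = C**2/(C - 8) = C**2/(-8 + C))
b(-60, s) + h(19) = 12 + 19**2/(-8 + 19) = 12 + 361/11 = 493/11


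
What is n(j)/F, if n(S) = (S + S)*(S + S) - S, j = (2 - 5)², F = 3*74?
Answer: 105/74 ≈ 1.4189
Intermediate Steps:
F = 222
j = 9 (j = (-3)² = 9)
n(S) = -S + 4*S² (n(S) = (2*S)*(2*S) - S = 4*S² - S = -S + 4*S²)
n(j)/F = (9*(-1 + 4*9))/222 = (9*(-1 + 36))*(1/222) = (9*35)*(1/222) = 315*(1/222) = 105/74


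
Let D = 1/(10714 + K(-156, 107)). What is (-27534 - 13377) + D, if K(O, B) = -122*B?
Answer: -95731741/2340 ≈ -40911.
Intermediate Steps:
D = -1/2340 (D = 1/(10714 - 122*107) = 1/(10714 - 13054) = 1/(-2340) = -1/2340 ≈ -0.00042735)
(-27534 - 13377) + D = (-27534 - 13377) - 1/2340 = -40911 - 1/2340 = -95731741/2340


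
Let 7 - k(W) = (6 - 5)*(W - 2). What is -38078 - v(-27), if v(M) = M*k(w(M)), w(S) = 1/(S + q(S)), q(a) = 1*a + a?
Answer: -113504/3 ≈ -37835.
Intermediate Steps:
q(a) = 2*a (q(a) = a + a = 2*a)
w(S) = 1/(3*S) (w(S) = 1/(S + 2*S) = 1/(3*S))
k(W) = 9 - W (k(W) = 7 - (6 - 5)*(W - 2) = 7 - (-2 + W) = 7 + (2 - W) = 9 - W)
v(M) = M*(9 - 1/(3*M))
-38078 - v(-27) = -38078 - (-1/3 + 9*(-27)) = -38078 - (-1/3 - 243) = -38078 - 1*(-730/3) = -38078 + 730/3 = -113504/3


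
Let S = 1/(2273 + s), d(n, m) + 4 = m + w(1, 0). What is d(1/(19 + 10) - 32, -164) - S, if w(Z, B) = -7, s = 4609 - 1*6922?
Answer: -6999/40 ≈ -174.98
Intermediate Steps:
s = -2313 (s = 4609 - 6922 = -2313)
d(n, m) = -11 + m (d(n, m) = -4 + (m - 7) = -4 + (-7 + m) = -11 + m)
S = -1/40 (S = 1/(2273 - 2313) = 1/(-40) = -1/40 ≈ -0.025000)
d(1/(19 + 10) - 32, -164) - S = (-11 - 164) - 1*(-1/40) = -175 + 1/40 = -6999/40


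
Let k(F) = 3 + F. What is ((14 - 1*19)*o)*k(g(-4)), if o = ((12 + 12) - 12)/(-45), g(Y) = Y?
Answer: -4/3 ≈ -1.3333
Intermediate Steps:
o = -4/15 (o = (24 - 12)*(-1/45) = 12*(-1/45) = -4/15 ≈ -0.26667)
((14 - 1*19)*o)*k(g(-4)) = ((14 - 1*19)*(-4/15))*(3 - 4) = ((14 - 19)*(-4/15))*(-1) = -5*(-4/15)*(-1) = (4/3)*(-1) = -4/3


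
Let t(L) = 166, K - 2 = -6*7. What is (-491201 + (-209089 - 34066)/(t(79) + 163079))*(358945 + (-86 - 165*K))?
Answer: -5860964686166720/32649 ≈ -1.7951e+11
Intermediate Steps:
K = -40 (K = 2 - 6*7 = 2 - 42 = -40)
(-491201 + (-209089 - 34066)/(t(79) + 163079))*(358945 + (-86 - 165*K)) = (-491201 + (-209089 - 34066)/(166 + 163079))*(358945 + (-86 - 165*(-40))) = (-491201 - 243155/163245)*(358945 + (-86 + 6600)) = (-491201 - 243155*1/163245)*(358945 + 6514) = (-491201 - 48631/32649)*365459 = -16037270080/32649*365459 = -5860964686166720/32649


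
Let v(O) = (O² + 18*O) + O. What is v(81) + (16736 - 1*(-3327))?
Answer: 28163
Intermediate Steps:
v(O) = O² + 19*O
v(81) + (16736 - 1*(-3327)) = 81*(19 + 81) + (16736 - 1*(-3327)) = 81*100 + (16736 + 3327) = 8100 + 20063 = 28163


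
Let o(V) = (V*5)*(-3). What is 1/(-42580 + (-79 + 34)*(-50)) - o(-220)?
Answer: -133089001/40330 ≈ -3300.0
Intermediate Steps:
o(V) = -15*V (o(V) = (5*V)*(-3) = -15*V)
1/(-42580 + (-79 + 34)*(-50)) - o(-220) = 1/(-42580 + (-79 + 34)*(-50)) - (-15)*(-220) = 1/(-42580 - 45*(-50)) - 1*3300 = 1/(-42580 + 2250) - 3300 = 1/(-40330) - 3300 = -1/40330 - 3300 = -133089001/40330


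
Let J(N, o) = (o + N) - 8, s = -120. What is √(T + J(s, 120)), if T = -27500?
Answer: 46*I*√13 ≈ 165.86*I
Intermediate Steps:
J(N, o) = -8 + N + o (J(N, o) = (N + o) - 8 = -8 + N + o)
√(T + J(s, 120)) = √(-27500 + (-8 - 120 + 120)) = √(-27500 - 8) = √(-27508) = 46*I*√13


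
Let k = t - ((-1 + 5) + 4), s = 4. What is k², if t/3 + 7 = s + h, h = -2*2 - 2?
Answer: 1225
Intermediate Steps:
h = -6 (h = -4 - 2 = -6)
t = -27 (t = -21 + 3*(4 - 6) = -21 + 3*(-2) = -21 - 6 = -27)
k = -35 (k = -27 - ((-1 + 5) + 4) = -27 - (4 + 4) = -27 - 1*8 = -27 - 8 = -35)
k² = (-35)² = 1225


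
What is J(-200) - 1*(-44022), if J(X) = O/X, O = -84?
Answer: 2201121/50 ≈ 44022.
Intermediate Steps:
J(X) = -84/X
J(-200) - 1*(-44022) = -84/(-200) - 1*(-44022) = -84*(-1/200) + 44022 = 21/50 + 44022 = 2201121/50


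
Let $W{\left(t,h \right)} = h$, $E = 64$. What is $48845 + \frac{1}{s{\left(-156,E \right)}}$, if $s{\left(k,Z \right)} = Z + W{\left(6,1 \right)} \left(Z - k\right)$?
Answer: $\frac{13871981}{284} \approx 48845.0$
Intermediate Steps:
$s{\left(k,Z \right)} = - k + 2 Z$ ($s{\left(k,Z \right)} = Z + 1 \left(Z - k\right) = Z + \left(Z - k\right) = - k + 2 Z$)
$48845 + \frac{1}{s{\left(-156,E \right)}} = 48845 + \frac{1}{\left(-1\right) \left(-156\right) + 2 \cdot 64} = 48845 + \frac{1}{156 + 128} = 48845 + \frac{1}{284} = \frac{13871981}{284}$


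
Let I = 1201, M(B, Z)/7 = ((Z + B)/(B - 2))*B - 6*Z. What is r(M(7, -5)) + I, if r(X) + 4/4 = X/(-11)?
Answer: 64852/55 ≈ 1179.1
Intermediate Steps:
M(B, Z) = -42*Z + 7*B*(B + Z)/(-2 + B) (M(B, Z) = 7*(((Z + B)/(B - 2))*B - 6*Z) = 7*(((B + Z)/(-2 + B))*B - 6*Z) = 7*(B*(B + Z)/(-2 + B) - 6*Z) = 7*(-6*Z + B*(B + Z)/(-2 + B)) = -42*Z + 7*B*(B + Z)/(-2 + B))
r(X) = -1 - X/11 (r(X) = -1 + X/(-11) = -1 + X*(-1/11) = -1 - X/11)
r(M(7, -5)) + I = (-1 - 7*(7**2 + 12*(-5) - 5*7*(-5))/(11*(-2 + 7))) + 1201 = (-1 - 7*(49 - 60 + 175)/(11*5)) + 1201 = (-1 - 7*164/(11*5)) + 1201 = (-1 - 1/11*1148/5) + 1201 = (-1 - 1148/55) + 1201 = -1203/55 + 1201 = 64852/55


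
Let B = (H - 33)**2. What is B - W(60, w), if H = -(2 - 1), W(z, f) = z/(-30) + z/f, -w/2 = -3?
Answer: 1148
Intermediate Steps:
w = 6 (w = -2*(-3) = 6)
W(z, f) = -z/30 + z/f (W(z, f) = z*(-1/30) + z/f = -z/30 + z/f)
H = -1 (H = -1*1 = -1)
B = 1156 (B = (-1 - 33)**2 = (-34)**2 = 1156)
B - W(60, w) = 1156 - (-1/30*60 + 60/6) = 1156 - (-2 + 60*(1/6)) = 1156 - (-2 + 10) = 1156 - 1*8 = 1156 - 8 = 1148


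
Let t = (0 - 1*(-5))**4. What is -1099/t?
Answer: -1099/625 ≈ -1.7584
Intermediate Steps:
t = 625 (t = (0 + 5)**4 = 5**4 = 625)
-1099/t = -1099/625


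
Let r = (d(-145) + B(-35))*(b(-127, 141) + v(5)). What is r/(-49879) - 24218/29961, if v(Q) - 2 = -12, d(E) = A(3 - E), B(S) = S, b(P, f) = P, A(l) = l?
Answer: -744143381/1494424719 ≈ -0.49795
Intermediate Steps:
d(E) = 3 - E
v(Q) = -10 (v(Q) = 2 - 12 = -10)
r = -15481 (r = ((3 - 1*(-145)) - 35)*(-127 - 10) = ((3 + 145) - 35)*(-137) = (148 - 35)*(-137) = 113*(-137) = -15481)
r/(-49879) - 24218/29961 = -15481/(-49879) - 24218/29961 = -15481*(-1/49879) - 24218*1/29961 = 15481/49879 - 24218/29961 = -744143381/1494424719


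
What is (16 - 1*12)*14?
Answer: 56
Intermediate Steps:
(16 - 1*12)*14 = (16 - 12)*14 = 4*14 = 56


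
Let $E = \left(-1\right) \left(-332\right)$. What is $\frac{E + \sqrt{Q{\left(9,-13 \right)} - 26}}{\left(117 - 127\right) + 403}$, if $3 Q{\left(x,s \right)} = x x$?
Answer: $\frac{111}{131} \approx 0.84733$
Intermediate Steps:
$Q{\left(x,s \right)} = \frac{x^{2}}{3}$ ($Q{\left(x,s \right)} = \frac{x x}{3} = \frac{x^{2}}{3}$)
$E = 332$
$\frac{E + \sqrt{Q{\left(9,-13 \right)} - 26}}{\left(117 - 127\right) + 403} = \frac{332 + \sqrt{\frac{9^{2}}{3} - 26}}{\left(117 - 127\right) + 403} = \frac{332 + \sqrt{\frac{1}{3} \cdot 81 - 26}}{\left(117 - 127\right) + 403} = \frac{332 + \sqrt{27 - 26}}{-10 + 403} = \frac{332 + \sqrt{1}}{393} = \left(332 + 1\right) \frac{1}{393} = 333 \cdot \frac{1}{393} = \frac{111}{131}$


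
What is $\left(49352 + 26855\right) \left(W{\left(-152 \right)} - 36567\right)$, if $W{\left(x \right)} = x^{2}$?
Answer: $-1025974841$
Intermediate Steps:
$\left(49352 + 26855\right) \left(W{\left(-152 \right)} - 36567\right) = \left(49352 + 26855\right) \left(\left(-152\right)^{2} - 36567\right) = 76207 \left(23104 - 36567\right) = 76207 \left(-13463\right) = -1025974841$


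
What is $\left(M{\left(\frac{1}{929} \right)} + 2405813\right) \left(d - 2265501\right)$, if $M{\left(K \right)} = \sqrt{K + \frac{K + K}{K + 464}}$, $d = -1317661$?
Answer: $-8620417720706 - \frac{2280194 \sqrt{3537993004755}}{36404723} \approx -8.6204 \cdot 10^{12}$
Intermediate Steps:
$M{\left(K \right)} = \sqrt{K + \frac{2 K}{464 + K}}$
$\left(M{\left(\frac{1}{929} \right)} + 2405813\right) \left(d - 2265501\right) = \left(\sqrt{\frac{466 + \frac{1}{929}}{929 \left(464 + \frac{1}{929}\right)}} + 2405813\right) \left(-1317661 - 2265501\right) = \left(\sqrt{\frac{466 + \frac{1}{929}}{929 \left(464 + \frac{1}{929}\right)}} + 2405813\right) \left(-3583162\right) = \left(\sqrt{\frac{1}{929} \frac{1}{\frac{431057}{929}} \cdot \frac{432915}{929}} + 2405813\right) \left(-3583162\right) = \left(\sqrt{\frac{1}{929} \cdot \frac{929}{431057} \cdot \frac{432915}{929}} + 2405813\right) \left(-3583162\right) = \left(\sqrt{\frac{432915}{400451953}} + 2405813\right) \left(-3583162\right) = \left(\frac{7 \sqrt{3537993004755}}{400451953} + 2405813\right) \left(-3583162\right) = \left(2405813 + \frac{7 \sqrt{3537993004755}}{400451953}\right) \left(-3583162\right) = -8620417720706 - \frac{2280194 \sqrt{3537993004755}}{36404723}$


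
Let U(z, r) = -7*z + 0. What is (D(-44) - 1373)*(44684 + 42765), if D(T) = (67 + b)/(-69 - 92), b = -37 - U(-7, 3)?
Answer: -19329202266/161 ≈ -1.2006e+8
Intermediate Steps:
U(z, r) = -7*z
b = -86 (b = -37 - (-7)*(-7) = -37 - 1*49 = -37 - 49 = -86)
D(T) = 19/161 (D(T) = (67 - 86)/(-69 - 92) = -19/(-161) = -19*(-1/161) = 19/161)
(D(-44) - 1373)*(44684 + 42765) = (19/161 - 1373)*(44684 + 42765) = -221034/161*87449 = -19329202266/161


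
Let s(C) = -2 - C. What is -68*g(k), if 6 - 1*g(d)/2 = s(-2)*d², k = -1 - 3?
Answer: -816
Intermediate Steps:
k = -4
g(d) = 12 (g(d) = 12 - 2*(-2 - 1*(-2))*d² = 12 - 2*(-2 + 2)*d² = 12 - 0*d² = 12 - 2*0 = 12 + 0 = 12)
-68*g(k) = -68*12 = -816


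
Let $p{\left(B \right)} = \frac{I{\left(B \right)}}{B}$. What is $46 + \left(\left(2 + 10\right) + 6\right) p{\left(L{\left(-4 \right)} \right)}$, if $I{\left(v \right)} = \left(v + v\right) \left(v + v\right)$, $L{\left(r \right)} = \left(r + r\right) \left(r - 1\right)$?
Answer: $2926$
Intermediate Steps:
$L{\left(r \right)} = 2 r \left(-1 + r\right)$
$I{\left(v \right)} = 4 v^{2}$ ($I{\left(v \right)} = 2 v 2 v = 4 v^{2}$)
$p{\left(B \right)} = 4 B$ ($p{\left(B \right)} = \frac{4 B^{2}}{B} = 4 B$)
$46 + \left(\left(2 + 10\right) + 6\right) p{\left(L{\left(-4 \right)} \right)} = 46 + \left(\left(2 + 10\right) + 6\right) 4 \cdot 2 \left(-4\right) \left(-1 - 4\right) = 46 + \left(12 + 6\right) 4 \cdot 2 \left(-4\right) \left(-5\right) = 46 + 18 \cdot 4 \cdot 40 = 46 + 18 \cdot 160 = 46 + 2880 = 2926$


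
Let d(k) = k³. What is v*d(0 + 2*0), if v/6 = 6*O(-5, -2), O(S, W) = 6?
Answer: 0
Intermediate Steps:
v = 216 (v = 6*(6*6) = 6*36 = 216)
v*d(0 + 2*0) = 216*(0 + 2*0)³ = 216*(0 + 0)³ = 216*0³ = 216*0 = 0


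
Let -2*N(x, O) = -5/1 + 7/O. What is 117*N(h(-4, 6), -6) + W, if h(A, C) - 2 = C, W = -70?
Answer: 1163/4 ≈ 290.75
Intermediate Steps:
h(A, C) = 2 + C
N(x, O) = 5/2 - 7/(2*O) (N(x, O) = -(-5/1 + 7/O)/2 = -(-5*1 + 7/O)/2 = -(-5 + 7/O)/2 = 5/2 - 7/(2*O))
117*N(h(-4, 6), -6) + W = 117*((1/2)*(-7 + 5*(-6))/(-6)) - 70 = 117*((1/2)*(-1/6)*(-7 - 30)) - 70 = 117*((1/2)*(-1/6)*(-37)) - 70 = 117*(37/12) - 70 = 1443/4 - 70 = 1163/4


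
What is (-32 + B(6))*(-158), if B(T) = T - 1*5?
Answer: 4898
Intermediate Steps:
B(T) = -5 + T (B(T) = T - 5 = -5 + T)
(-32 + B(6))*(-158) = (-32 + (-5 + 6))*(-158) = (-32 + 1)*(-158) = -31*(-158) = 4898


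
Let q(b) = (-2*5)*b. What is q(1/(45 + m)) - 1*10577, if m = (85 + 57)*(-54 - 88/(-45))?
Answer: -3496110553/330539 ≈ -10577.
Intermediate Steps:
m = -332564/45 (m = 142*(-54 - 88*(-1/45)) = 142*(-54 + 88/45) = 142*(-2342/45) = -332564/45 ≈ -7390.3)
q(b) = -10*b
q(1/(45 + m)) - 1*10577 = -10/(45 - 332564/45) - 1*10577 = -10/(-330539/45) - 10577 = -10*(-45/330539) - 10577 = 450/330539 - 10577 = -3496110553/330539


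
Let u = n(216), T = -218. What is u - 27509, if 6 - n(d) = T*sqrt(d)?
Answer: -27503 + 1308*sqrt(6) ≈ -24299.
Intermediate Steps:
n(d) = 6 + 218*sqrt(d) (n(d) = 6 - (-218)*sqrt(d) = 6 + 218*sqrt(d))
u = 6 + 1308*sqrt(6) (u = 6 + 218*sqrt(216) = 6 + 218*(6*sqrt(6)) = 6 + 1308*sqrt(6) ≈ 3209.9)
u - 27509 = (6 + 1308*sqrt(6)) - 27509 = -27503 + 1308*sqrt(6)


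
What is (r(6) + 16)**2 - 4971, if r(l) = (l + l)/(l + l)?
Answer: -4682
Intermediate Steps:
r(l) = 1 (r(l) = (2*l)/((2*l)) = (2*l)*(1/(2*l)) = 1)
(r(6) + 16)**2 - 4971 = (1 + 16)**2 - 4971 = 17**2 - 4971 = 289 - 4971 = -4682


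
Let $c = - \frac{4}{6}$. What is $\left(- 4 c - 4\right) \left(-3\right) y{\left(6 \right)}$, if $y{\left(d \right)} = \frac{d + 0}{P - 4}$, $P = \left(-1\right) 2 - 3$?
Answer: $- \frac{8}{3} \approx -2.6667$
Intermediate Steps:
$P = -5$ ($P = -2 - 3 = -5$)
$c = - \frac{2}{3}$ ($c = \left(-4\right) \frac{1}{6} = - \frac{2}{3} \approx -0.66667$)
$y{\left(d \right)} = - \frac{d}{9}$ ($y{\left(d \right)} = \frac{d + 0}{-5 - 4} = \frac{d}{-9} = d \left(- \frac{1}{9}\right) = - \frac{d}{9}$)
$\left(- 4 c - 4\right) \left(-3\right) y{\left(6 \right)} = \left(\left(-4\right) \left(- \frac{2}{3}\right) - 4\right) \left(-3\right) \left(\left(- \frac{1}{9}\right) 6\right) = \left(\frac{8}{3} - 4\right) \left(-3\right) \left(- \frac{2}{3}\right) = \left(- \frac{4}{3}\right) \left(-3\right) \left(- \frac{2}{3}\right) = 4 \left(- \frac{2}{3}\right) = - \frac{8}{3}$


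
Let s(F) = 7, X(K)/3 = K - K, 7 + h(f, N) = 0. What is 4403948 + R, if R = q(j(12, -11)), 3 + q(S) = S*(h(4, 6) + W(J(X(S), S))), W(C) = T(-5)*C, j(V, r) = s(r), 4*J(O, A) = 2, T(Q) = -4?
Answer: 4403882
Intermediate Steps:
h(f, N) = -7 (h(f, N) = -7 + 0 = -7)
X(K) = 0 (X(K) = 3*(K - K) = 3*0 = 0)
J(O, A) = ½ (J(O, A) = (¼)*2 = ½)
j(V, r) = 7
W(C) = -4*C
q(S) = -3 - 9*S (q(S) = -3 + S*(-7 - 4*½) = -3 + S*(-7 - 2) = -3 + S*(-9) = -3 - 9*S)
R = -66 (R = -3 - 9*7 = -3 - 63 = -66)
4403948 + R = 4403948 - 66 = 4403882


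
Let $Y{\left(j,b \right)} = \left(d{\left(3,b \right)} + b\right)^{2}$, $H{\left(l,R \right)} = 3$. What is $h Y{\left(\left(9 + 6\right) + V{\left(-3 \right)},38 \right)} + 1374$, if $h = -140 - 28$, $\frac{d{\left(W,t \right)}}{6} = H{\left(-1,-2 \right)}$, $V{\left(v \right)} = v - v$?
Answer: $-525474$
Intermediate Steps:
$V{\left(v \right)} = 0$
$d{\left(W,t \right)} = 18$ ($d{\left(W,t \right)} = 6 \cdot 3 = 18$)
$Y{\left(j,b \right)} = \left(18 + b\right)^{2}$
$h = -168$ ($h = -140 - 28 = -168$)
$h Y{\left(\left(9 + 6\right) + V{\left(-3 \right)},38 \right)} + 1374 = - 168 \left(18 + 38\right)^{2} + 1374 = - 168 \cdot 56^{2} + 1374 = \left(-168\right) 3136 + 1374 = -526848 + 1374 = -525474$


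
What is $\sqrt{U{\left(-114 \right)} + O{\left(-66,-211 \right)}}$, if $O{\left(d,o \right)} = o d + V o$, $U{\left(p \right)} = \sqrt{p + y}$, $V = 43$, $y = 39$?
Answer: $\sqrt{4853 + 5 i \sqrt{3}} \approx 69.663 + 0.0622 i$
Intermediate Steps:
$U{\left(p \right)} = \sqrt{39 + p}$ ($U{\left(p \right)} = \sqrt{p + 39} = \sqrt{39 + p}$)
$O{\left(d,o \right)} = 43 o + d o$ ($O{\left(d,o \right)} = o d + 43 o = d o + 43 o = 43 o + d o$)
$\sqrt{U{\left(-114 \right)} + O{\left(-66,-211 \right)}} = \sqrt{\sqrt{39 - 114} - 211 \left(43 - 66\right)} = \sqrt{\sqrt{-75} - -4853} = \sqrt{5 i \sqrt{3} + 4853} = \sqrt{4853 + 5 i \sqrt{3}}$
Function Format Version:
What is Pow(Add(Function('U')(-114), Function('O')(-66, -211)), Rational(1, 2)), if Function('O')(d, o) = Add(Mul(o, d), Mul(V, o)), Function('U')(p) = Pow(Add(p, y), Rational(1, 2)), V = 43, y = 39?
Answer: Pow(Add(4853, Mul(5, I, Pow(3, Rational(1, 2)))), Rational(1, 2)) ≈ Add(69.663, Mul(0.0622, I))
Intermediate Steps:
Function('U')(p) = Pow(Add(39, p), Rational(1, 2)) (Function('U')(p) = Pow(Add(p, 39), Rational(1, 2)) = Pow(Add(39, p), Rational(1, 2)))
Function('O')(d, o) = Add(Mul(43, o), Mul(d, o)) (Function('O')(d, o) = Add(Mul(o, d), Mul(43, o)) = Add(Mul(d, o), Mul(43, o)) = Add(Mul(43, o), Mul(d, o)))
Pow(Add(Function('U')(-114), Function('O')(-66, -211)), Rational(1, 2)) = Pow(Add(Pow(Add(39, -114), Rational(1, 2)), Mul(-211, Add(43, -66))), Rational(1, 2)) = Pow(Add(Pow(-75, Rational(1, 2)), Mul(-211, -23)), Rational(1, 2)) = Pow(Add(Mul(5, I, Pow(3, Rational(1, 2))), 4853), Rational(1, 2)) = Pow(Add(4853, Mul(5, I, Pow(3, Rational(1, 2)))), Rational(1, 2))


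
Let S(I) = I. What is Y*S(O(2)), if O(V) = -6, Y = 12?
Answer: -72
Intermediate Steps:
Y*S(O(2)) = 12*(-6) = -72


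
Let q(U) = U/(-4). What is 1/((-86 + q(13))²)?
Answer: 16/127449 ≈ 0.00012554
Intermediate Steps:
q(U) = -U/4 (q(U) = U*(-¼) = -U/4)
1/((-86 + q(13))²) = 1/((-86 - ¼*13)²) = 1/((-86 - 13/4)²) = 1/((-357/4)²) = 1/(127449/16) = 16/127449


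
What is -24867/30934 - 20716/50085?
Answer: -1886292439/1549329390 ≈ -1.2175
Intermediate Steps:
-24867/30934 - 20716/50085 = -1886292439/1549329390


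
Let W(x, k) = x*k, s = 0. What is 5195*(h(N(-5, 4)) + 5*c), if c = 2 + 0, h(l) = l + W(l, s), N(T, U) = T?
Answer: 25975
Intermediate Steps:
W(x, k) = k*x
h(l) = l (h(l) = l + 0*l = l + 0 = l)
c = 2
5195*(h(N(-5, 4)) + 5*c) = 5195*(-5 + 5*2) = 5195*(-5 + 10) = 5195*5 = 25975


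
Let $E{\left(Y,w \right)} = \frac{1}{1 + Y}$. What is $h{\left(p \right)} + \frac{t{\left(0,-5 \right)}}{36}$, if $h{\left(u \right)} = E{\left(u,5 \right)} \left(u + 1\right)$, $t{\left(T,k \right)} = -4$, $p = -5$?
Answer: $\frac{8}{9} \approx 0.88889$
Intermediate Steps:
$h{\left(u \right)} = 1$ ($h{\left(u \right)} = \frac{u + 1}{1 + u} = \frac{1 + u}{1 + u} = 1$)
$h{\left(p \right)} + \frac{t{\left(0,-5 \right)}}{36} = 1 + \frac{1}{36} \left(-4\right) = 1 - \frac{1}{9} = \frac{8}{9}$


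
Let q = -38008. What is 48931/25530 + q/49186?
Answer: 718187963/627859290 ≈ 1.1439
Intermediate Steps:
48931/25530 + q/49186 = 48931/25530 - 38008/49186 = 48931*(1/25530) - 38008*1/49186 = 48931/25530 - 19004/24593 = 718187963/627859290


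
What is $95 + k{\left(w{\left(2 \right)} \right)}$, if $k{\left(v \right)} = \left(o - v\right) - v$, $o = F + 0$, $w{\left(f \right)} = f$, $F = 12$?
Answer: $103$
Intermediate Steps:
$o = 12$ ($o = 12 + 0 = 12$)
$k{\left(v \right)} = 12 - 2 v$ ($k{\left(v \right)} = \left(12 - v\right) - v = 12 - 2 v$)
$95 + k{\left(w{\left(2 \right)} \right)} = 95 + \left(12 - 4\right) = 95 + 8 = 103$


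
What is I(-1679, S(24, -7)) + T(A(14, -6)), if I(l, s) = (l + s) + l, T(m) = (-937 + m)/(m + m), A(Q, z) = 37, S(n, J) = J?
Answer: -124955/37 ≈ -3377.2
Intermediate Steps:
T(m) = (-937 + m)/(2*m) (T(m) = (-937 + m)/((2*m)) = (-937 + m)*(1/(2*m)) = (-937 + m)/(2*m))
I(l, s) = s + 2*l
I(-1679, S(24, -7)) + T(A(14, -6)) = (-7 + 2*(-1679)) + (½)*(-937 + 37)/37 = (-7 - 3358) + (½)*(1/37)*(-900) = -3365 - 450/37 = -124955/37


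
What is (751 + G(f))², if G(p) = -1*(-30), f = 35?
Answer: 609961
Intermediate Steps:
G(p) = 30
(751 + G(f))² = (751 + 30)² = 781² = 609961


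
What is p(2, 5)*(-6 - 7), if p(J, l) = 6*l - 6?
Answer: -312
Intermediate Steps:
p(J, l) = -6 + 6*l
p(2, 5)*(-6 - 7) = (-6 + 6*5)*(-6 - 7) = (-6 + 30)*(-13) = 24*(-13) = -312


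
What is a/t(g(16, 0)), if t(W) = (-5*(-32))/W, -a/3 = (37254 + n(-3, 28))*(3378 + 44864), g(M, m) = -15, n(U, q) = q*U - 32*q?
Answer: 3937343193/8 ≈ 4.9217e+8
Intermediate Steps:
n(U, q) = -32*q + U*q (n(U, q) = U*q - 32*q = -32*q + U*q)
a = -5249790924 (a = -3*(37254 + 28*(-32 - 3))*(3378 + 44864) = -3*(37254 + 28*(-35))*48242 = -3*(37254 - 980)*48242 = -108822*48242 = -3*1749930308 = -5249790924)
t(W) = 160/W
a/t(g(16, 0)) = -5249790924/(160/(-15)) = -5249790924/(160*(-1/15)) = -5249790924/(-32/3) = -5249790924*(-3/32) = 3937343193/8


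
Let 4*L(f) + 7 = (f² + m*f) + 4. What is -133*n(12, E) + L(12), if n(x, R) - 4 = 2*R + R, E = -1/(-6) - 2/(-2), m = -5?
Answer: -3909/4 ≈ -977.25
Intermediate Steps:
E = 7/6 (E = -1*(-⅙) - 2*(-½) = ⅙ + 1 = 7/6 ≈ 1.1667)
L(f) = -¾ - 5*f/4 + f²/4 (L(f) = -7/4 + ((f² - 5*f) + 4)/4 = -7/4 + (4 + f² - 5*f)/4 = -7/4 + (1 - 5*f/4 + f²/4) = -¾ - 5*f/4 + f²/4)
n(x, R) = 4 + 3*R (n(x, R) = 4 + (2*R + R) = 4 + 3*R)
-133*n(12, E) + L(12) = -133*(4 + 3*(7/6)) + (-¾ - 5/4*12 + (¼)*12²) = -133*(4 + 7/2) + (-¾ - 15 + (¼)*144) = -133*15/2 + (-¾ - 15 + 36) = -1995/2 + 81/4 = -3909/4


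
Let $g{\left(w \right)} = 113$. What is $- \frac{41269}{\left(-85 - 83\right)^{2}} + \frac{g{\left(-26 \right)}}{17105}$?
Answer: $- \frac{702716933}{482771520} \approx -1.4556$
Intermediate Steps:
$- \frac{41269}{\left(-85 - 83\right)^{2}} + \frac{g{\left(-26 \right)}}{17105} = - \frac{41269}{\left(-85 - 83\right)^{2}} + \frac{113}{17105} = - \frac{41269}{\left(-168\right)^{2}} + 113 \cdot \frac{1}{17105} = - \frac{41269}{28224} + \frac{113}{17105} = - \frac{702716933}{482771520}$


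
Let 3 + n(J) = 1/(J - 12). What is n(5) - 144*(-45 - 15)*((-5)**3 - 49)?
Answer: -10523542/7 ≈ -1.5034e+6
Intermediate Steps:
n(J) = -3 + 1/(-12 + J) (n(J) = -3 + 1/(J - 12) = -3 + 1/(-12 + J))
n(5) - 144*(-45 - 15)*((-5)**3 - 49) = (37 - 3*5)/(-12 + 5) - 144*(-45 - 15)*((-5)**3 - 49) = (37 - 15)/(-7) - (-8640)*(-125 - 49) = -1/7*22 - (-8640)*(-174) = -22/7 - 144*10440 = -22/7 - 1503360 = -10523542/7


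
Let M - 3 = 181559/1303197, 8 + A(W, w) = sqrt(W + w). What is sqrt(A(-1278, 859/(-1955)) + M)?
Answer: sqrt(-643894598611140450 + 67759598626155*I*sqrt(4886227295))/363964305 ≈ 3.9512 + 4.5246*I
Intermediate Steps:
A(W, w) = -8 + sqrt(W + w)
M = 584450/186171 (M = 3 + 181559/1303197 = 3 + 181559*(1/1303197) = 3 + 25937/186171 = 584450/186171 ≈ 3.1393)
sqrt(A(-1278, 859/(-1955)) + M) = sqrt((-8 + sqrt(-1278 + 859/(-1955))) + 584450/186171) = sqrt((-8 + sqrt(-1278 + 859*(-1/1955))) + 584450/186171) = sqrt((-8 + sqrt(-1278 - 859/1955)) + 584450/186171) = sqrt((-8 + sqrt(-2499349/1955)) + 584450/186171) = sqrt((-8 + I*sqrt(4886227295)/1955) + 584450/186171) = sqrt(-904918/186171 + I*sqrt(4886227295)/1955)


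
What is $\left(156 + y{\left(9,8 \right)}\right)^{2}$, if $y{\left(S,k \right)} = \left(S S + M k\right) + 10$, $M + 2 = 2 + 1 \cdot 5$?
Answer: $82369$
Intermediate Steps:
$M = 5$ ($M = -2 + \left(2 + 1 \cdot 5\right) = -2 + \left(2 + 5\right) = -2 + 7 = 5$)
$y{\left(S,k \right)} = 10 + S^{2} + 5 k$ ($y{\left(S,k \right)} = \left(S S + 5 k\right) + 10 = \left(S^{2} + 5 k\right) + 10 = 10 + S^{2} + 5 k$)
$\left(156 + y{\left(9,8 \right)}\right)^{2} = \left(156 + \left(10 + 9^{2} + 5 \cdot 8\right)\right)^{2} = \left(156 + \left(10 + 81 + 40\right)\right)^{2} = \left(156 + 131\right)^{2} = 287^{2} = 82369$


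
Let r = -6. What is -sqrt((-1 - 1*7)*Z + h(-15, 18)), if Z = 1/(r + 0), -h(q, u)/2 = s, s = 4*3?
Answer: -2*I*sqrt(51)/3 ≈ -4.761*I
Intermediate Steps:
s = 12
h(q, u) = -24 (h(q, u) = -2*12 = -24)
Z = -1/6 (Z = 1/(-6 + 0) = 1/(-6) = -1/6 ≈ -0.16667)
-sqrt((-1 - 1*7)*Z + h(-15, 18)) = -sqrt((-1 - 1*7)*(-1/6) - 24) = -sqrt((-1 - 7)*(-1/6) - 24) = -sqrt(-8*(-1/6) - 24) = -sqrt(4/3 - 24) = -sqrt(-68/3) = -2*I*sqrt(51)/3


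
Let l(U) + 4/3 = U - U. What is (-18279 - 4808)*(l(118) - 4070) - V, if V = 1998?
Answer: 281978624/3 ≈ 9.3993e+7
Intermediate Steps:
l(U) = -4/3 (l(U) = -4/3 + (U - U) = -4/3 + 0 = -4/3)
(-18279 - 4808)*(l(118) - 4070) - V = (-18279 - 4808)*(-4/3 - 4070) - 1*1998 = -23087*(-12214/3) - 1998 = 281984618/3 - 1998 = 281978624/3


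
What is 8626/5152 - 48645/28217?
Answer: -515657/10383856 ≈ -0.049659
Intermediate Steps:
8626/5152 - 48645/28217 = 8626*(1/5152) - 48645*1/28217 = 4313/2576 - 48645/28217 = -515657/10383856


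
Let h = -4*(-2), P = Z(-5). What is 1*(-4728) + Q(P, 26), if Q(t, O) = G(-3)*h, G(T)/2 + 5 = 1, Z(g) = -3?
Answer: -4792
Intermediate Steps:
P = -3
h = 8
G(T) = -8 (G(T) = -10 + 2*1 = -10 + 2 = -8)
Q(t, O) = -64 (Q(t, O) = -8*8 = -64)
1*(-4728) + Q(P, 26) = 1*(-4728) - 64 = -4728 - 64 = -4792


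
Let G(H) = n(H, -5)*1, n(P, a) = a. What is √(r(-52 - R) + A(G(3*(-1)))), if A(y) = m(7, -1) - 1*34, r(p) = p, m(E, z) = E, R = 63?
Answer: I*√142 ≈ 11.916*I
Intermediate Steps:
G(H) = -5 (G(H) = -5*1 = -5)
A(y) = -27 (A(y) = 7 - 1*34 = 7 - 34 = -27)
√(r(-52 - R) + A(G(3*(-1)))) = √((-52 - 1*63) - 27) = √((-52 - 63) - 27) = √(-115 - 27) = √(-142) = I*√142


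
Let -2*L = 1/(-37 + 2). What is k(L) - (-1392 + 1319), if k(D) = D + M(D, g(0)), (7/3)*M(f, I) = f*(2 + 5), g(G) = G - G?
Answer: 2557/35 ≈ 73.057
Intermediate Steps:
g(G) = 0
M(f, I) = 3*f (M(f, I) = 3*(f*(2 + 5))/7 = 3*(f*7)/7 = 3*(7*f)/7 = 3*f)
L = 1/70 (L = -1/(2*(-37 + 2)) = -1/2/(-35) = -1/2*(-1/35) = 1/70 ≈ 0.014286)
k(D) = 4*D (k(D) = D + 3*D = 4*D)
k(L) - (-1392 + 1319) = 4*(1/70) - (-1392 + 1319) = 2/35 - 1*(-73) = 2/35 + 73 = 2557/35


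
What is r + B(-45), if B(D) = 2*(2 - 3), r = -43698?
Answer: -43700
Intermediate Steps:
B(D) = -2 (B(D) = 2*(-1) = -2)
r + B(-45) = -43698 - 2 = -43700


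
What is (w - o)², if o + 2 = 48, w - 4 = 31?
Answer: 121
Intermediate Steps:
w = 35 (w = 4 + 31 = 35)
o = 46 (o = -2 + 48 = 46)
(w - o)² = (35 - 1*46)² = (35 - 46)² = (-11)² = 121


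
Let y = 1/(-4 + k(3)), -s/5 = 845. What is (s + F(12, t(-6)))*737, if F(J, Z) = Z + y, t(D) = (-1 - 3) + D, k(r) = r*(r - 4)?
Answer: -21849102/7 ≈ -3.1213e+6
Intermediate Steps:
s = -4225 (s = -5*845 = -4225)
k(r) = r*(-4 + r)
t(D) = -4 + D
y = -⅐ (y = 1/(-4 + 3*(-4 + 3)) = 1/(-4 + 3*(-1)) = 1/(-4 - 3) = 1/(-7) = -⅐ ≈ -0.14286)
F(J, Z) = -⅐ + Z (F(J, Z) = Z - ⅐ = -⅐ + Z)
(s + F(12, t(-6)))*737 = (-4225 + (-⅐ + (-4 - 6)))*737 = (-4225 + (-⅐ - 10))*737 = (-4225 - 71/7)*737 = -29646/7*737 = -21849102/7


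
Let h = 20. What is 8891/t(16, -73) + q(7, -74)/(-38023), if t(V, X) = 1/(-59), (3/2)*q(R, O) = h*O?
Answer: -59837058301/114069 ≈ -5.2457e+5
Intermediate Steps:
q(R, O) = 40*O/3 (q(R, O) = 2*(20*O)/3 = 40*O/3)
t(V, X) = -1/59
8891/t(16, -73) + q(7, -74)/(-38023) = 8891/(-1/59) + ((40/3)*(-74))/(-38023) = 8891*(-59) - 2960/3*(-1/38023) = -524569 + 2960/114069 = -59837058301/114069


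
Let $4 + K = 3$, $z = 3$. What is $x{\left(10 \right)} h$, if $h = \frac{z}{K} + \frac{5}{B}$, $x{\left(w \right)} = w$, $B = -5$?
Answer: $-40$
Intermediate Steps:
$K = -1$ ($K = -4 + 3 = -1$)
$h = -4$ ($h = \frac{3}{-1} + \frac{5}{-5} = 3 \left(-1\right) + 5 \left(- \frac{1}{5}\right) = -3 - 1 = -4$)
$x{\left(10 \right)} h = 10 \left(-4\right) = -40$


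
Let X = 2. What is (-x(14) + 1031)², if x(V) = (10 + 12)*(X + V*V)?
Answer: 11055625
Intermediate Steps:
x(V) = 44 + 22*V² (x(V) = (10 + 12)*(2 + V*V) = 22*(2 + V²) = 44 + 22*V²)
(-x(14) + 1031)² = (-(44 + 22*14²) + 1031)² = (-(44 + 22*196) + 1031)² = (-(44 + 4312) + 1031)² = (-1*4356 + 1031)² = (-4356 + 1031)² = (-3325)² = 11055625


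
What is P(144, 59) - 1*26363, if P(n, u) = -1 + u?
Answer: -26305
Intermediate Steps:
P(144, 59) - 1*26363 = (-1 + 59) - 1*26363 = 58 - 26363 = -26305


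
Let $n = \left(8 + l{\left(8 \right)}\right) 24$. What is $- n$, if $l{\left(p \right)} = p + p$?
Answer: $-576$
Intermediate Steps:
$l{\left(p \right)} = 2 p$
$n = 576$ ($n = \left(8 + 2 \cdot 8\right) 24 = \left(8 + 16\right) 24 = 24 \cdot 24 = 576$)
$- n = \left(-1\right) 576 = -576$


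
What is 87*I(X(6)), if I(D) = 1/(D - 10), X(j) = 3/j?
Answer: -174/19 ≈ -9.1579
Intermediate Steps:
I(D) = 1/(-10 + D)
87*I(X(6)) = 87/(-10 + 3/6) = 87/(-10 + 3*(⅙)) = 87/(-10 + ½) = 87/(-19/2) = 87*(-2/19) = -174/19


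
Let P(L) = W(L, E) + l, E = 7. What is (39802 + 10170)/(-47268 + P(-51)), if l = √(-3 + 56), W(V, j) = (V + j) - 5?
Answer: -591131281/559724609 - 12493*√53/559724609 ≈ -1.0563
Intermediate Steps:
W(V, j) = -5 + V + j
l = √53 ≈ 7.2801
P(L) = 2 + L + √53 (P(L) = (-5 + L + 7) + √53 = (2 + L) + √53 = 2 + L + √53)
(39802 + 10170)/(-47268 + P(-51)) = (39802 + 10170)/(-47268 + (2 - 51 + √53)) = 49972/(-47268 + (-49 + √53)) = 49972/(-47317 + √53)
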